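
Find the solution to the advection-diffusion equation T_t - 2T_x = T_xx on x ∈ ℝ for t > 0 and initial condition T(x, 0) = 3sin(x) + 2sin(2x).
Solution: Moving frame: η = x + 2t, σ = t, T = u(η,σ), so T_t = u_σ + 2u_η and T_xx = u_ηη.
Hence T_t - 2T_x = u_σ and the PDE becomes the heat equation u_σ = u_ηη on η ∈ ℝ.
Initial data: u(η,0) = T(η,0) = 3sin(η) + 2sin(2η). Each mode sin(nη) decays as exp(-n²σ) on ℝ, so u(η,σ) = Σ c_n exp(-n²σ) sin(nη) with c_1=3, c_2=2: u(η,σ) = 3exp(-σ)sin(η) + 2exp(-4σ)sin(2η).
Substituting back: T(x,t) = u(x + 2t, t).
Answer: T(x, t) = 3exp(-t)sin(2t + x) + 2exp(-4t)sin(4t + 2x)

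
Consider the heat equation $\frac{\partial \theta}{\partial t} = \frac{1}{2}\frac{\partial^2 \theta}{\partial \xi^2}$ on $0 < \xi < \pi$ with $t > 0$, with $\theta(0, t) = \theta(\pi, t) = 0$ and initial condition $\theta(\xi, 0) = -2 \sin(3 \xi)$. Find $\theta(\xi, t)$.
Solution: Separating variables: $\theta = \sum c_n e^{-n^2t/2} \sin(n\xi)$. From $\theta(\xi,0) = -2 \sin(3 \xi)$: $c_3=-2$.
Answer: $\theta(\xi, t) = -2 e^{-9 t/2} \sin(3 \xi)$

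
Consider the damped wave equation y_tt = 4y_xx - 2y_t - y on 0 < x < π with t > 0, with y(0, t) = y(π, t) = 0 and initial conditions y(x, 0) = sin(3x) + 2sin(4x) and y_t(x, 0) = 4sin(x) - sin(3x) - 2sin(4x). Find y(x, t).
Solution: Substitute y = exp(-t)u, i.e. u = exp(t)y.
By the product rule, y_t = exp(-t)(u_t - u), y_tt = exp(-t)(u_tt - 2u_t + u), y_xx = exp(-t)u_xx.
Substituting into the PDE and dividing by exp(-t): u_tt - 2u_t + u = 4u_xx - 2(u_t - u) - u.
The lower-order terms cancel, leaving the standard wave equation u_tt = 4u_xx.
Initial data for u: u(x,0) = y(x,0) = sin(3x) + 2sin(4x); u_t(x,0) = y_t(x,0) + y(x,0) = 4sin(x). The boundary conditions carry over: u(0,t) = u(π,t) = 0.
Solve for u:
  Using separation of variables u = X(x)T(t):
  Eigenfunctions: sin(nx), n = 1, 2, 3, ...
  General solution: u(x, t) = Σ [A_n cos(2n t) + B_n sin(2n t)] sin(nx)
  From u(x,0) = sin(3x) + 2sin(4x): A_3=1, A_4=2. From u_t(x,0) = 4sin(x), using u_t(x,0) = Σ ω_n B_n sin(nx) with ω_n = 2n: B_1 = 4/2 = 2.
Hence u(x,t) = 2sin(2t)sin(x) + sin(3x)cos(6t) + 2sin(4x)cos(8t).
Transform back: y(x,t) = exp(-t)u(x,t).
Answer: y(x, t) = 2exp(-t)sin(2t)sin(x) + exp(-t)sin(3x)cos(6t) + 2exp(-t)sin(4x)cos(8t)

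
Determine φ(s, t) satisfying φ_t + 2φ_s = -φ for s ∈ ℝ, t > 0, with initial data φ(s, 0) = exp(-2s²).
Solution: Substitute φ = exp(-t)u.
Then φ_t = exp(-t)(u_t - u), φ_s = exp(-t)u_s; substituting and dividing by exp(-t), the lower-order terms cancel: u_t + 2u_s = 0 (standard advection equation).
Data for u: u(s,0) = φ(s,0) = exp(-2s²).
By characteristics (ds/dt = 2), u(s,t) = f(s - 2t) with f = u(·, 0).
So u(s,t) = exp(-2(s - 2t)²), and φ(s,t) = exp(-t)u(s,t).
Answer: φ(s, t) = exp(-t)exp(-2(s - 2t)²)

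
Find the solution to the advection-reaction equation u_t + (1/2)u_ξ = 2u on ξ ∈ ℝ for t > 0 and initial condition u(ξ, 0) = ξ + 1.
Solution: Substitute u = exp(2t)w.
Then u_t = exp(2t)(w_t + 2w), u_ξ = exp(2t)w_ξ; substituting and dividing by exp(2t), the lower-order terms cancel: w_t + (1/2)w_ξ = 0 (standard advection equation).
Data for w: w(ξ,0) = u(ξ,0) = ξ + 1.
By characteristics (dξ/dt = 1/2), w(ξ,t) = f(ξ - (1/2)t) with f = w(·, 0).
So w(ξ,t) = -(1/2)t + ξ + 1, and u(ξ,t) = exp(2t)w(ξ,t).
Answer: u(ξ, t) = -(1/2)texp(2t) + ξexp(2t) + exp(2t)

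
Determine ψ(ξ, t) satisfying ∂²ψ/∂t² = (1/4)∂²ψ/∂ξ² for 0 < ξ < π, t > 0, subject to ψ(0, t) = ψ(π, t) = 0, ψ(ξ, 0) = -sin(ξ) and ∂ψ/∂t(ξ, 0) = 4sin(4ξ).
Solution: Separating variables: ψ = Σ [A_n cos(ω_n t) + B_n sin(ω_n t)] sin(nξ), ω_n = n/2. From ICs (B_n = velocity coefficient / ω_n): A_1=-1, B_4=2.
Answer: ψ(ξ, t) = 2sin(2t)sin(4ξ) - sin(ξ)cos(t/2)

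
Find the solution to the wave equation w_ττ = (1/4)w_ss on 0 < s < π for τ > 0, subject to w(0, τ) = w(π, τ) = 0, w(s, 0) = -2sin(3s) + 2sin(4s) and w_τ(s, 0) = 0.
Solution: Separating variables: w = Σ [A_n cos(ω_n τ) + B_n sin(ω_n τ)] sin(ns), ω_n = n/2. From ICs: A_3=-2, A_4=2.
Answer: w(s, τ) = -2sin(3s)cos(3τ/2) + 2sin(4s)cos(2τ)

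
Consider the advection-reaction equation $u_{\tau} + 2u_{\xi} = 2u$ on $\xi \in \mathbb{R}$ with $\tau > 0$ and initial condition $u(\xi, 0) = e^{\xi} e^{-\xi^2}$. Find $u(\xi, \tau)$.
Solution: Substitute $u = e^{\xi}w$.
Then $u_{\xi} = e^{\xi}(w_{\xi} + w)$, $u_{\tau} = e^{\xi}w_{\tau}$; substituting and dividing by $e^{\xi}$, the lower-order terms cancel: $w_{\tau} + 2w_{\xi} = 0$ (standard advection equation).
Data for $w$: $w(\xi,0) = e^{-\xi}u(\xi,0) = e^{-\xi^2}$.
By characteristics ($d\xi/d\tau = 2$), $w(\xi,\tau) = f(\xi - 2\tau)$ with $f = w( \cdot , 0)$.
So $w(\xi,\tau) = e^{-(\xi - 2 \tau)^2}$, and $u(\xi,\tau) = e^{\xi}w(\xi,\tau)$.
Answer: $u(\xi, \tau) = e^{\xi} e^{-(-2 \tau + \xi)^2}$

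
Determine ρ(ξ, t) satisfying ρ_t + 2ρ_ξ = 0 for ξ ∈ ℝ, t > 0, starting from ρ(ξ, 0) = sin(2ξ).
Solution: By characteristics (dξ/dt = 2), ρ(ξ,t) = f(ξ - 2t) with f = ρ(·, 0).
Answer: ρ(ξ, t) = -sin(4t - 2ξ)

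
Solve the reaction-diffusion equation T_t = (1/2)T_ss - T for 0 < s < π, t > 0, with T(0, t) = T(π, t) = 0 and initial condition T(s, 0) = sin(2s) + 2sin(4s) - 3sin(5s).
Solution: Substitute T = exp(-t)u.
Then T_t = exp(-t)(u_t - u), T_ss = exp(-t)u_ss; substituting and dividing by exp(-t), the lower-order terms cancel: u_t = (1/2)u_ss (standard heat equation).
Data for u: u(s,0) = T(s,0) = sin(2s) + 2sin(4s) - 3sin(5s). The boundary conditions carry over: u(0,t) = u(π,t) = 0.
Separating variables: u = Σ c_n exp(-n²t/2) sin(ns). From u(s,0) = sin(2s) + 2sin(4s) - 3sin(5s): c_2=1, c_4=2, c_5=-3.
So u(s,t) = exp(-2t)sin(2s) + 2exp(-8t)sin(4s) - 3exp(-25t/2)sin(5s), and T(s,t) = exp(-t)u(s,t).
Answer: T(s, t) = exp(-3t)sin(2s) + 2exp(-9t)sin(4s) - 3exp(-27t/2)sin(5s)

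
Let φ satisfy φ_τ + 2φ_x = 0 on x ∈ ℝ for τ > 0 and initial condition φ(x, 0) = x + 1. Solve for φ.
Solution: By characteristics (dx/dτ = 2), φ(x,τ) = f(x - 2τ) with f = φ(·, 0).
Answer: φ(x, τ) = x - 2τ + 1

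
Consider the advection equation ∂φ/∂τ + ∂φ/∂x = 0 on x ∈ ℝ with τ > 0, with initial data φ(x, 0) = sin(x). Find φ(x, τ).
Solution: By method of characteristics (waves move right with speed 1):
Along characteristics x - τ = const, φ is constant, so φ(x,τ) = f(x - τ) with f = φ(·, 0).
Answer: φ(x, τ) = sin(x - τ)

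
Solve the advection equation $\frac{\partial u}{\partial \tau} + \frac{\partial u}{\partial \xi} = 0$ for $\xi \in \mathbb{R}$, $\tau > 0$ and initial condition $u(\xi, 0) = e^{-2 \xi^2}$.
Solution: By characteristics ($d\xi/d\tau = 1$), $u(\xi,\tau) = f(\xi - \tau)$ with $f = u( \cdot , 0)$.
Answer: $u(\xi, \tau) = e^{-2 (-\tau + \xi)^2}$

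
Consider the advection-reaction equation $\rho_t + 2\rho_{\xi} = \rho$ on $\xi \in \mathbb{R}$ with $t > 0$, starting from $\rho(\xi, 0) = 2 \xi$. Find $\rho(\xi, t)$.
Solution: Substitute $\rho = e^{t}u$, i.e. $u = e^{-t}\rho$.
By the product rule, $\rho_t = e^{t}(u_t + u)$, $\rho_{\xi} = e^{t}u_{\xi}$.
Substituting into the PDE and dividing by $e^{t}$: $u_t + u + 2u_{\xi} = u$.
The lower-order terms cancel, leaving the standard advection equation $u_t + 2u_{\xi} = 0$.
Initial data for $u$: $u(\xi,0) = \rho(\xi,0) = 2 \xi$.
Solve for $u$:
  By method of characteristics (waves move right with speed 2):
  Along characteristics $\xi - 2t =$ const, $u$ is constant, so $u(\xi,t) = f(\xi - 2t)$ with $f = u( \cdot , 0)$.
Hence $u(\xi,t) = -4 t + 2 \xi$.
Transform back: $\rho(\xi,t) = e^{t}u(\xi,t)$.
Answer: $\rho(\xi, t) = 2 \xi e^{t} - 4 t e^{t}$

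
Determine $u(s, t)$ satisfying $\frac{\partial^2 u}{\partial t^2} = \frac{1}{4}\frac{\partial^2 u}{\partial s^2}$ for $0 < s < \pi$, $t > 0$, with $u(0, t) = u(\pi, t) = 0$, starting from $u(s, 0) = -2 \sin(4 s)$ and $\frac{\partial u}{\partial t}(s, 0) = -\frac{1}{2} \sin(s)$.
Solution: Using separation of variables $u = X(s)T(t)$:
Eigenfunctions: $\sin(ns)$, $n = 1, 2, 3, \ldots$
General solution: $u(s, t) = \sum [A_n \cos(n t/2) + B_n \sin(n t/2)] \sin(ns)$
From $u(s,0) = -2 \sin(4 s)$: $A_4=-2$. From $u_t(s,0) = -\frac{1}{2} \sin(s)$, using $u_t(s,0) = \sum \omega_n B_n \sin(ns)$ with $\omega_n = n/2$: $B_1 = (-1/2)/(1/2) = -1$.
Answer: $u(s, t) = - \sin(s) \sin(t/2) - 2 \sin(4 s) \cos(2 t)$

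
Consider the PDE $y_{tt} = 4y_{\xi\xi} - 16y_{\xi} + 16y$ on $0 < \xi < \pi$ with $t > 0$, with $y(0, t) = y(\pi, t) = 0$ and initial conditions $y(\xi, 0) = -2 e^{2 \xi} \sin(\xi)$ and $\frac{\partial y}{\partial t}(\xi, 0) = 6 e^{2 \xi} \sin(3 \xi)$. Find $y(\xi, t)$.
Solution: Substitute $y = e^{2\xi}u$, i.e. $u = e^{-2\xi}y$.
By the product rule, $y_{\xi} = e^{2\xi}(u_{\xi} + 2u)$, $y_{\xi\xi} = e^{2\xi}(u_{\xi\xi} + 4u_{\xi} + 4u)$, $y_{tt} = e^{2\xi}u_{tt}$.
Substituting into the PDE and dividing by $e^{2\xi}$: $u_{tt} = 4(u_{\xi\xi} + 4u_{\xi} + 4u) - 16(u_{\xi} + 2u) + 16u$.
The lower-order terms cancel, leaving the standard wave equation $u_{tt} = 4u_{\xi\xi}$.
Initial data for $u$: $u(\xi,0) = e^{-2\xi}y(\xi,0) = -2 \sin(\xi)$; $u_t(\xi,0) = e^{-2\xi}y_t(\xi,0) = 6 \sin(3 \xi)$. The boundary conditions carry over: $u(0,t) = u(\pi,t) = 0$.
Solve for $u$:
  Using separation of variables $u = X(\xi)T(t)$:
  Eigenfunctions: $\sin(n\xi)$, $n = 1, 2, 3, \ldots$
  General solution: $u(\xi, t) = \sum [A_n \cos(2n t) + B_n \sin(2n t)] \sin(n\xi)$
  From $u(\xi,0) = -2 \sin(\xi)$: $A_1=-2$. From $u_t(\xi,0) = 6 \sin(3 \xi)$, using $u_t(\xi,0) = \sum \omega_n B_n \sin(n\xi)$ with $\omega_n = 2n$: $B_3 = 6/6 = 1$.
Hence $u(\xi,t) = \sin(6 t) \sin(3 \xi) - 2 \sin(\xi) \cos(2 t)$.
Transform back: $y(\xi,t) = e^{2\xi}u(\xi,t)$.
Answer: $y(\xi, t) = -2 e^{2 \xi} \sin(\xi) \cos(2 t) + e^{2 \xi} \sin(3 \xi) \sin(6 t)$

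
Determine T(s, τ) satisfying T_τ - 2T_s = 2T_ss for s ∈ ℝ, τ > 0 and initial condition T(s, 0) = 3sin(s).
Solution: Change to a moving frame: let η = s + 2τ, σ = τ and write T(s,τ) = u(η,σ).
By the chain rule T_τ = u_σ + 2u_η, T_s = u_η, T_ss = u_ηη.
Then T_τ - 2T_s = u_σ: the advection term cancels and the PDE becomes the heat equation u_σ = 2u_ηη on η ∈ ℝ.
Initial data: u(η,0) = T(η,0) = 3sin(η).
On η ∈ ℝ each mode satisfies (sin(nη))″ = -n² sin(nη), so exp(-2n²σ) sin(nη) solves the heat equation; by superposition u(η,σ) = Σ c_n exp(-2n²σ) sin(nη).
Reading off the coefficients: c_1=3, so u(η,σ) = 3exp(-2σ)sin(η).
Substituting back η = s + 2τ, σ = τ: T(s,τ) = u(s + 2τ, τ).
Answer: T(s, τ) = 3exp(-2τ)sin(s + 2τ)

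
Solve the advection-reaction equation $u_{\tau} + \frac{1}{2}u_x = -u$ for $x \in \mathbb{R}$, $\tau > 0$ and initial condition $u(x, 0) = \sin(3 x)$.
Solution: Substitute $u = e^{-\tau}w$, i.e. $w = e^{\tau}u$.
By the product rule, $u_{\tau} = e^{-\tau}(w_{\tau} - w)$, $u_x = e^{-\tau}w_x$.
Substituting into the PDE and dividing by $e^{-\tau}$: $w_{\tau} - w + \frac{1}{2}w_x = -w$.
The lower-order terms cancel, leaving the standard advection equation $w_{\tau} + \frac{1}{2}w_x = 0$.
Initial data for $w$: $w(x,0) = u(x,0) = \sin(3 x)$.
Solve for $w$:
  By method of characteristics (waves move right with speed 1/2):
  Along characteristics $x - \frac{1}{2}\tau =$ const, $w$ is constant, so $w(x,\tau) = f(x - \frac{1}{2}\tau)$ with $f = w( \cdot , 0)$.
Hence $w(x,\tau) = \sin(3 x - 3 \tau/2)$.
Transform back: $u(x,\tau) = e^{-\tau}w(x,\tau)$.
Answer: $u(x, \tau) = - e^{-\tau} \sin(3 \tau/2 - 3 x)$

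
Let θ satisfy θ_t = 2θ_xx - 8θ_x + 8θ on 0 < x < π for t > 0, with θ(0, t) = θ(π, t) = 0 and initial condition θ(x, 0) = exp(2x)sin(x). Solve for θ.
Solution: Substitute θ = exp(2x)u, i.e. u = exp(-2x)θ.
By the product rule, θ_x = exp(2x)(u_x + 2u), θ_xx = exp(2x)(u_xx + 4u_x + 4u), θ_t = exp(2x)u_t.
Substituting into the PDE and dividing by exp(2x): u_t = 2(u_xx + 4u_x + 4u) - 8(u_x + 2u) + 8u.
The lower-order terms cancel, leaving the standard heat equation u_t = 2u_xx.
Initial data for u: u(x,0) = exp(-2x)θ(x,0) = sin(x). The boundary conditions carry over: u(0,t) = u(π,t) = 0.
Solve for u:
  Using separation of variables u = X(x)G(t):
  Eigenfunctions: sin(nx), n = 1, 2, 3, ...
  General solution: u(x, t) = Σ c_n sin(nx) exp(-2n² t)
  Matching u(x,0) = sin(x) term by term: c_1=1.
Hence u(x,t) = exp(-2t)sin(x).
Transform back: θ(x,t) = exp(2x)u(x,t).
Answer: θ(x, t) = exp(-2t)exp(2x)sin(x)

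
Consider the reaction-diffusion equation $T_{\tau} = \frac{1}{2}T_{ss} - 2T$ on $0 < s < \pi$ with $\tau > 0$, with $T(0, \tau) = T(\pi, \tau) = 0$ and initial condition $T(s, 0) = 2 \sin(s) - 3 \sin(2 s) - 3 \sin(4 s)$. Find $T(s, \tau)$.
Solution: Substitute $T = e^{-2\tau}u$, i.e. $u = e^{2\tau}T$.
By the product rule, $T_{\tau} = e^{-2\tau}(u_{\tau} - 2u)$, $T_{ss} = e^{-2\tau}u_{ss}$.
Substituting into the PDE and dividing by $e^{-2\tau}$: $u_{\tau} - 2u = \frac{1}{2}u_{ss} - 2u$.
The lower-order terms cancel, leaving the standard heat equation $u_{\tau} = \frac{1}{2}u_{ss}$.
Initial data for $u$: $u(s,0) = T(s,0) = 2 \sin(s) - 3 \sin(2 s) - 3 \sin(4 s)$. The boundary conditions carry over: $u(0,\tau) = u(\pi,\tau) = 0$.
Solve for $u$:
  Using separation of variables $u = X(s)G(\tau)$:
  Eigenfunctions: $\sin(ns)$, $n = 1, 2, 3, \ldots$
  General solution: $u(s, \tau) = \sum c_n \sin(ns) e^{-n^2 \tau/2}$
  Matching $u(s,0) = 2 \sin(s) - 3 \sin(2 s) - 3 \sin(4 s)$ term by term: $c_1=2, c_2=-3, c_4=-3$.
Hence $u(s,\tau) = -3 e^{-2 \tau} \sin(2 s) - 3 e^{-8 \tau} \sin(4 s) + 2 e^{-\tau/2} \sin(s)$.
Transform back: $T(s,\tau) = e^{-2\tau}u(s,\tau)$.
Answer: $T(s, \tau) = -3 e^{-4 \tau} \sin(2 s) - 3 e^{-10 \tau} \sin(4 s) + 2 e^{-5 \tau/2} \sin(s)$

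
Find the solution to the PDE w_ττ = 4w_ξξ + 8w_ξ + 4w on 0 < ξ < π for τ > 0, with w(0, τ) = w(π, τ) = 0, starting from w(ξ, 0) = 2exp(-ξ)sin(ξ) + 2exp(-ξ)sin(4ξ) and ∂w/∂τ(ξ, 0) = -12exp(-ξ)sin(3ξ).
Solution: Substitute w = exp(-ξ)u.
Then w_ξ = exp(-ξ)(u_ξ - u), w_ξξ = exp(-ξ)(u_ξξ - 2u_ξ + u), w_ττ = exp(-ξ)u_ττ; substituting and dividing by exp(-ξ), the lower-order terms cancel: u_ττ = 4u_ξξ (standard wave equation).
Data for u: u(ξ,0) = exp(ξ)w(ξ,0) = 2sin(ξ) + 2sin(4ξ); u_τ(ξ,0) = exp(ξ)w_τ(ξ,0) = -12sin(3ξ). The boundary conditions carry over: u(0,τ) = u(π,τ) = 0.
Separating variables: u = Σ [A_n cos(ω_n τ) + B_n sin(ω_n τ)] sin(nξ), ω_n = 2n. From ICs (B_n = velocity coefficient / ω_n): A_1=2, A_4=2, B_3=-2.
So u(ξ,τ) = 2sin(ξ)cos(2τ) - 2sin(3ξ)sin(6τ) + 2sin(4ξ)cos(8τ), and w(ξ,τ) = exp(-ξ)u(ξ,τ).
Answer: w(ξ, τ) = 2exp(-ξ)sin(ξ)cos(2τ) - 2exp(-ξ)sin(3ξ)sin(6τ) + 2exp(-ξ)sin(4ξ)cos(8τ)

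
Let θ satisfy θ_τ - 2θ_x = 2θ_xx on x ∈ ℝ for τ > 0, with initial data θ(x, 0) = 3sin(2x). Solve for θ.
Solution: Moving frame: η = x + 2τ, σ = τ, θ = u(η,σ), so θ_τ = u_σ + 2u_η and θ_xx = u_ηη.
Hence θ_τ - 2θ_x = u_σ and the PDE becomes the heat equation u_σ = 2u_ηη on η ∈ ℝ.
Initial data: u(η,0) = θ(η,0) = 3sin(2η). Each mode sin(nη) decays as exp(-2n²σ) on ℝ, so u(η,σ) = Σ c_n exp(-2n²σ) sin(nη) with c_2=3: u(η,σ) = 3exp(-8σ)sin(2η).
Substituting back: θ(x,τ) = u(x + 2τ, τ).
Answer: θ(x, τ) = 3exp(-8τ)sin(2x + 4τ)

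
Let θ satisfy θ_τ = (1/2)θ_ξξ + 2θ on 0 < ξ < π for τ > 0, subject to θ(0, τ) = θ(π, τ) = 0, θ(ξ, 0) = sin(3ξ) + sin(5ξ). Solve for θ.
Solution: Substitute θ = exp(2τ)u, i.e. u = exp(-2τ)θ.
By the product rule, θ_τ = exp(2τ)(u_τ + 2u), θ_ξξ = exp(2τ)u_ξξ.
Substituting into the PDE and dividing by exp(2τ): u_τ + 2u = (1/2)u_ξξ + 2u.
The lower-order terms cancel, leaving the standard heat equation u_τ = (1/2)u_ξξ.
Initial data for u: u(ξ,0) = θ(ξ,0) = sin(3ξ) + sin(5ξ). The boundary conditions carry over: u(0,τ) = u(π,τ) = 0.
Solve for u:
  Using separation of variables u = X(ξ)G(τ):
  Eigenfunctions: sin(nξ), n = 1, 2, 3, ...
  General solution: u(ξ, τ) = Σ c_n sin(nξ) exp(-n² τ/2)
  Matching u(ξ,0) = sin(3ξ) + sin(5ξ) term by term: c_3=1, c_5=1.
Hence u(ξ,τ) = exp(-9τ/2)sin(3ξ) + exp(-25τ/2)sin(5ξ).
Transform back: θ(ξ,τ) = exp(2τ)u(ξ,τ).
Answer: θ(ξ, τ) = exp(-5τ/2)sin(3ξ) + exp(-21τ/2)sin(5ξ)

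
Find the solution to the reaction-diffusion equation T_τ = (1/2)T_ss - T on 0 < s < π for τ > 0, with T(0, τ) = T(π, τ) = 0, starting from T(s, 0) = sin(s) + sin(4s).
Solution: Substitute T = exp(-τ)u.
Then T_τ = exp(-τ)(u_τ - u), T_ss = exp(-τ)u_ss; substituting and dividing by exp(-τ), the lower-order terms cancel: u_τ = (1/2)u_ss (standard heat equation).
Data for u: u(s,0) = T(s,0) = sin(s) + sin(4s). The boundary conditions carry over: u(0,τ) = u(π,τ) = 0.
Separating variables: u = Σ c_n exp(-n²τ/2) sin(ns). From u(s,0) = sin(s) + sin(4s): c_1=1, c_4=1.
So u(s,τ) = exp(-8τ)sin(4s) + exp(-τ/2)sin(s), and T(s,τ) = exp(-τ)u(s,τ).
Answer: T(s, τ) = exp(-9τ)sin(4s) + exp(-3τ/2)sin(s)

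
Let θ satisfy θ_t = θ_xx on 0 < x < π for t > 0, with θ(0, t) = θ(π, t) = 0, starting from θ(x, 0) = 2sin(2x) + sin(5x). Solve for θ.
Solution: Using separation of variables θ = X(x)G(t):
Eigenfunctions: sin(nx), n = 1, 2, 3, ...
General solution: θ(x, t) = Σ c_n sin(nx) exp(-n² t)
Matching θ(x,0) = 2sin(2x) + sin(5x) term by term: c_2=2, c_5=1.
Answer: θ(x, t) = 2exp(-4t)sin(2x) + exp(-25t)sin(5x)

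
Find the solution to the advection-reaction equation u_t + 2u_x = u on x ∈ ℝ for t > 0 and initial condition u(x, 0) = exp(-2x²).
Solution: Substitute u = exp(t)w.
Then u_t = exp(t)(w_t + w), u_x = exp(t)w_x; substituting and dividing by exp(t), the lower-order terms cancel: w_t + 2w_x = 0 (standard advection equation).
Data for w: w(x,0) = u(x,0) = exp(-2x²).
By characteristics (dx/dt = 2), w(x,t) = f(x - 2t) with f = w(·, 0).
So w(x,t) = exp(-2(-2t + x)²), and u(x,t) = exp(t)w(x,t).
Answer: u(x, t) = exp(t)exp(-2(-2t + x)²)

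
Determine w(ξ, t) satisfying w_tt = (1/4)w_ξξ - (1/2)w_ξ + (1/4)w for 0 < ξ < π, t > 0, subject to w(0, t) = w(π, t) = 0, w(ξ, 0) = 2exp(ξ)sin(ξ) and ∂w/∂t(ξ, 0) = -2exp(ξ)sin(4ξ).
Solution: Substitute w = exp(ξ)u.
Then w_ξ = exp(ξ)(u_ξ + u), w_ξξ = exp(ξ)(u_ξξ + 2u_ξ + u), w_tt = exp(ξ)u_tt; substituting and dividing by exp(ξ), the lower-order terms cancel: u_tt = (1/4)u_ξξ (standard wave equation).
Data for u: u(ξ,0) = exp(-ξ)w(ξ,0) = 2sin(ξ); u_t(ξ,0) = exp(-ξ)w_t(ξ,0) = -2sin(4ξ). The boundary conditions carry over: u(0,t) = u(π,t) = 0.
Separating variables: u = Σ [A_n cos(ω_n t) + B_n sin(ω_n t)] sin(nξ), ω_n = n/2. From ICs (B_n = velocity coefficient / ω_n): A_1=2, B_4=-1.
So u(ξ,t) = -sin(2t)sin(4ξ) + 2sin(ξ)cos(t/2), and w(ξ,t) = exp(ξ)u(ξ,t).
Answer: w(ξ, t) = -exp(ξ)sin(2t)sin(4ξ) + 2exp(ξ)sin(ξ)cos(t/2)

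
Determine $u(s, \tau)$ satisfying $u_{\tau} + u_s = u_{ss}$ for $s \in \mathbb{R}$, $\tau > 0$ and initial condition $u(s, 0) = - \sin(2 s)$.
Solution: Change to a moving frame: let $\eta = s - \tau$, $\sigma = \tau$ and write $u(s,\tau) = w(\eta,\sigma)$.
By the chain rule $u_{\tau} = w_{\sigma} - w_{\eta}$, $u_s = w_{\eta}$, $u_{ss} = w_{\eta\eta}$.
Then $u_{\tau} + u_s = w_{\sigma}$: the advection term cancels and the PDE becomes the heat equation $w_{\sigma} = w_{\eta\eta}$ on $\eta \in \mathbb{R}$.
Initial data: $w(\eta,0) = u(\eta,0) = - \sin(2 \eta)$.
On $\eta \in \mathbb{R}$ each mode satisfies $(\sin(n\eta))'' = -n^2 \sin(n\eta)$, so $e^{-n^2\sigma} \sin(n\eta)$ solves the heat equation; by superposition $w(\eta,\sigma) = \sum c_n e^{-n^2\sigma} \sin(n\eta)$.
Reading off the coefficients: $c_2=-1$, so $w(\eta,\sigma) = - e^{-4 \sigma} \sin(2 \eta)$.
Substituting back $\eta = s - \tau$, $\sigma = \tau$: $u(s,\tau) = w(s - \tau, \tau)$.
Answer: $u(s, \tau) = e^{-4 \tau} \sin(2 \tau - 2 s)$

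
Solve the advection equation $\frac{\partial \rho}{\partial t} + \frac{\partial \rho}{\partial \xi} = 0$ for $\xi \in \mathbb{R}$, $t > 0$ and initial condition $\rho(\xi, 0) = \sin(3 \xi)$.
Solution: By method of characteristics (waves move right with speed 1):
Along characteristics $\xi - t =$ const, $\rho$ is constant, so $\rho(\xi,t) = f(\xi - t)$ with $f = \rho( \cdot , 0)$.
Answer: $\rho(\xi, t) = \sin(3 \xi - 3 t)$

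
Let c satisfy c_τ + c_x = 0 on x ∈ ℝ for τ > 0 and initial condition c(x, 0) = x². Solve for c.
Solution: By method of characteristics (waves move right with speed 1):
Along characteristics x - τ = const, c is constant, so c(x,τ) = f(x - τ) with f = c(·, 0).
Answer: c(x, τ) = x² - 2xτ + τ²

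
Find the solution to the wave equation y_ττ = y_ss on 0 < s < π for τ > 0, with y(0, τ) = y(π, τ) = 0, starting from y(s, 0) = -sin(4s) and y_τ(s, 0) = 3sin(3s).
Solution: Using separation of variables y = X(s)T(τ):
Eigenfunctions: sin(ns), n = 1, 2, 3, ...
General solution: y(s, τ) = Σ [A_n cos(n τ) + B_n sin(n τ)] sin(ns)
From y(s,0) = -sin(4s): A_4=-1. From y_τ(s,0) = 3sin(3s), using y_τ(s,0) = Σ ω_n B_n sin(ns) with ω_n = n: B_3 = 3/3 = 1.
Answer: y(s, τ) = sin(3s)sin(3τ) - sin(4s)cos(4τ)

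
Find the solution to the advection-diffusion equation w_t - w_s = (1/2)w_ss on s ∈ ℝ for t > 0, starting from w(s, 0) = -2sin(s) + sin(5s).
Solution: Moving frame: η = s + t, σ = t, w = u(η,σ), so w_t = u_σ + u_η and w_ss = u_ηη.
Hence w_t - w_s = u_σ and the PDE becomes the heat equation u_σ = (1/2)u_ηη on η ∈ ℝ.
Initial data: u(η,0) = w(η,0) = -2sin(η) + sin(5η). Each mode sin(nη) decays as exp(-n²σ/2) on ℝ, so u(η,σ) = Σ c_n exp(-n²σ/2) sin(nη) with c_1=-2, c_5=1: u(η,σ) = -2exp(-σ/2)sin(η) + exp(-25σ/2)sin(5η).
Substituting back: w(s,t) = u(s + t, t).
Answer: w(s, t) = -2exp(-t/2)sin(s + t) + exp(-25t/2)sin(5s + 5t)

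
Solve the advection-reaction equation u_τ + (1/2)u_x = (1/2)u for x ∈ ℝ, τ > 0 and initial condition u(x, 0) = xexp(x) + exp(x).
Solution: Substitute u = exp(x)w, i.e. w = exp(-x)u.
By the product rule, u_x = exp(x)(w_x + w), u_τ = exp(x)w_τ.
Substituting into the PDE and dividing by exp(x): w_τ + (1/2)(w_x + w) = (1/2)w.
The lower-order terms cancel, leaving the standard advection equation w_τ + (1/2)w_x = 0.
Initial data for w: w(x,0) = exp(-x)u(x,0) = x + 1.
Solve for w:
  By method of characteristics (waves move right with speed 1/2):
  Along characteristics x - (1/2)τ = const, w is constant, so w(x,τ) = f(x - (1/2)τ) with f = w(·, 0).
Hence w(x,τ) = x - (1/2)τ + 1.
Transform back: u(x,τ) = exp(x)w(x,τ).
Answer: u(x, τ) = xexp(x) - (1/2)τexp(x) + exp(x)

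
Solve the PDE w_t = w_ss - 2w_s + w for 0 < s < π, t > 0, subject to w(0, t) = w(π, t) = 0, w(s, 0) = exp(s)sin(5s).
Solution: Substitute w = exp(s)u, i.e. u = exp(-s)w.
By the product rule, w_s = exp(s)(u_s + u), w_ss = exp(s)(u_ss + 2u_s + u), w_t = exp(s)u_t.
Substituting into the PDE and dividing by exp(s): u_t = (u_ss + 2u_s + u) - 2(u_s + u) + u.
The lower-order terms cancel, leaving the standard heat equation u_t = u_ss.
Initial data for u: u(s,0) = exp(-s)w(s,0) = sin(5s). The boundary conditions carry over: u(0,t) = u(π,t) = 0.
Solve for u:
  Using separation of variables u = X(s)T(t):
  Eigenfunctions: sin(ns), n = 1, 2, 3, ...
  General solution: u(s, t) = Σ c_n sin(ns) exp(-n² t)
  Matching u(s,0) = sin(5s) term by term: c_5=1.
Hence u(s,t) = exp(-25t)sin(5s).
Transform back: w(s,t) = exp(s)u(s,t).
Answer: w(s, t) = exp(s)exp(-25t)sin(5s)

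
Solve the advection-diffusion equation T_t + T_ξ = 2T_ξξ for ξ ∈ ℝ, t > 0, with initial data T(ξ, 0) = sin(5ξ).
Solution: Change to a moving frame: let η = ξ - t, σ = t and write T(ξ,t) = u(η,σ).
By the chain rule T_t = u_σ - u_η, T_ξ = u_η, T_ξξ = u_ηη.
Then T_t + T_ξ = u_σ: the advection term cancels and the PDE becomes the heat equation u_σ = 2u_ηη on η ∈ ℝ.
Initial data: u(η,0) = T(η,0) = sin(5η).
On η ∈ ℝ each mode satisfies (sin(nη))″ = -n² sin(nη), so exp(-2n²σ) sin(nη) solves the heat equation; by superposition u(η,σ) = Σ c_n exp(-2n²σ) sin(nη).
Reading off the coefficients: c_5=1, so u(η,σ) = exp(-50σ)sin(5η).
Substituting back η = ξ - t, σ = t: T(ξ,t) = u(ξ - t, t).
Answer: T(ξ, t) = -exp(-50t)sin(5t - 5ξ)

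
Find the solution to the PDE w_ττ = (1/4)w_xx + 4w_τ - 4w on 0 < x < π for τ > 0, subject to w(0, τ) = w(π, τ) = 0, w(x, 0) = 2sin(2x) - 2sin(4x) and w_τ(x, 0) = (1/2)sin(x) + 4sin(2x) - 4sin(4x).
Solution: Substitute w = exp(2τ)u, i.e. u = exp(-2τ)w.
By the product rule, w_τ = exp(2τ)(u_τ + 2u), w_ττ = exp(2τ)(u_ττ + 4u_τ + 4u), w_xx = exp(2τ)u_xx.
Substituting into the PDE and dividing by exp(2τ): u_ττ + 4u_τ + 4u = (1/4)u_xx + 4(u_τ + 2u) - 4u.
The lower-order terms cancel, leaving the standard wave equation u_ττ = (1/4)u_xx.
Initial data for u: u(x,0) = w(x,0) = 2sin(2x) - 2sin(4x); u_τ(x,0) = w_τ(x,0) - 2w(x,0) = (1/2)sin(x). The boundary conditions carry over: u(0,τ) = u(π,τ) = 0.
Solve for u:
  Using separation of variables u = X(x)T(τ):
  Eigenfunctions: sin(nx), n = 1, 2, 3, ...
  General solution: u(x, τ) = Σ [A_n cos(n τ/2) + B_n sin(n τ/2)] sin(nx)
  From u(x,0) = 2sin(2x) - 2sin(4x): A_2=2, A_4=-2. From u_τ(x,0) = (1/2)sin(x), using u_τ(x,0) = Σ ω_n B_n sin(nx) with ω_n = n/2: B_1 = (1/2)/(1/2) = 1.
Hence u(x,τ) = sin(x)sin(τ/2) + 2sin(2x)cos(τ) - 2sin(4x)cos(2τ).
Transform back: w(x,τ) = exp(2τ)u(x,τ).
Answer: w(x, τ) = exp(2τ)sin(x)sin(τ/2) + 2exp(2τ)sin(2x)cos(τ) - 2exp(2τ)sin(4x)cos(2τ)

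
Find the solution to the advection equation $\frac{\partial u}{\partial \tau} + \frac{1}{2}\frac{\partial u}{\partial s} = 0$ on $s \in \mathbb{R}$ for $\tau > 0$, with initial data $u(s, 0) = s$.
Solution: By method of characteristics (waves move right with speed 1/2):
Along characteristics $s - \frac{1}{2}\tau =$ const, $u$ is constant, so $u(s,\tau) = f(s - \frac{1}{2}\tau)$ with $f = u( \cdot , 0)$.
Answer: $u(s, \tau) = -\frac{1}{2} \tau + s$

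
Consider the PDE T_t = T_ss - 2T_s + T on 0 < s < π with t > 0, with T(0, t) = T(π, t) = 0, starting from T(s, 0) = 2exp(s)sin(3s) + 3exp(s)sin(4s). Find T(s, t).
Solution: Substitute T = exp(s)u, i.e. u = exp(-s)T.
By the product rule, T_s = exp(s)(u_s + u), T_ss = exp(s)(u_ss + 2u_s + u), T_t = exp(s)u_t.
Substituting into the PDE and dividing by exp(s): u_t = (u_ss + 2u_s + u) - 2(u_s + u) + u.
The lower-order terms cancel, leaving the standard heat equation u_t = u_ss.
Initial data for u: u(s,0) = exp(-s)T(s,0) = 2sin(3s) + 3sin(4s). The boundary conditions carry over: u(0,t) = u(π,t) = 0.
Solve for u:
  Using separation of variables u = X(s)G(t):
  Eigenfunctions: sin(ns), n = 1, 2, 3, ...
  General solution: u(s, t) = Σ c_n sin(ns) exp(-n² t)
  Matching u(s,0) = 2sin(3s) + 3sin(4s) term by term: c_3=2, c_4=3.
Hence u(s,t) = 2exp(-9t)sin(3s) + 3exp(-16t)sin(4s).
Transform back: T(s,t) = exp(s)u(s,t).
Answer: T(s, t) = 2exp(s)exp(-9t)sin(3s) + 3exp(s)exp(-16t)sin(4s)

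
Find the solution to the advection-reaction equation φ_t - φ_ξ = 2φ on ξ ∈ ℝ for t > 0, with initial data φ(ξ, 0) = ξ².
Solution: Substitute φ = exp(2t)u, i.e. u = exp(-2t)φ.
By the product rule, φ_t = exp(2t)(u_t + 2u), φ_ξ = exp(2t)u_ξ.
Substituting into the PDE and dividing by exp(2t): u_t + 2u - u_ξ = 2u.
The lower-order terms cancel, leaving the standard advection equation u_t - u_ξ = 0.
Initial data for u: u(ξ,0) = φ(ξ,0) = ξ².
Solve for u:
  By method of characteristics (waves move left with speed 1):
  Along characteristics ξ + t = const, u is constant, so u(ξ,t) = f(ξ + t) with f = u(·, 0).
Hence u(ξ,t) = t² + 2tξ + ξ².
Transform back: φ(ξ,t) = exp(2t)u(ξ,t).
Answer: φ(ξ, t) = t²exp(2t) + 2tξexp(2t) + ξ²exp(2t)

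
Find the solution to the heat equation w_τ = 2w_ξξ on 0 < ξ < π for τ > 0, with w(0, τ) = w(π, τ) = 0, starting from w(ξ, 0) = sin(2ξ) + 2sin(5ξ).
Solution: Separating variables: w = Σ c_n exp(-2n²τ) sin(nξ). From w(ξ,0) = sin(2ξ) + 2sin(5ξ): c_2=1, c_5=2.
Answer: w(ξ, τ) = exp(-8τ)sin(2ξ) + 2exp(-50τ)sin(5ξ)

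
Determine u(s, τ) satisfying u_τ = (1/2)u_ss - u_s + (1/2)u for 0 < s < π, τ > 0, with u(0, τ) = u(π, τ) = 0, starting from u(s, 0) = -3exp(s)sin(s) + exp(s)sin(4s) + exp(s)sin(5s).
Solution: Substitute u = exp(s)w.
Then u_s = exp(s)(w_s + w), u_ss = exp(s)(w_ss + 2w_s + w), u_τ = exp(s)w_τ; substituting and dividing by exp(s), the lower-order terms cancel: w_τ = (1/2)w_ss (standard heat equation).
Data for w: w(s,0) = exp(-s)u(s,0) = -3sin(s) + sin(4s) + sin(5s). The boundary conditions carry over: w(0,τ) = w(π,τ) = 0.
Separating variables: w = Σ c_n exp(-n²τ/2) sin(ns). From w(s,0) = -3sin(s) + sin(4s) + sin(5s): c_1=-3, c_4=1, c_5=1.
So w(s,τ) = exp(-8τ)sin(4s) - 3exp(-τ/2)sin(s) + exp(-25τ/2)sin(5s), and u(s,τ) = exp(s)w(s,τ).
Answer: u(s, τ) = exp(s)exp(-8τ)sin(4s) - 3exp(s)exp(-τ/2)sin(s) + exp(s)exp(-25τ/2)sin(5s)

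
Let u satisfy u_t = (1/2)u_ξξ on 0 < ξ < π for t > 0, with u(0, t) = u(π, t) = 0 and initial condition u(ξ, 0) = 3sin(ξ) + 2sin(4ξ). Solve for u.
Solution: Separating variables: u = Σ c_n exp(-n²t/2) sin(nξ). From u(ξ,0) = 3sin(ξ) + 2sin(4ξ): c_1=3, c_4=2.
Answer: u(ξ, t) = 2exp(-8t)sin(4ξ) + 3exp(-t/2)sin(ξ)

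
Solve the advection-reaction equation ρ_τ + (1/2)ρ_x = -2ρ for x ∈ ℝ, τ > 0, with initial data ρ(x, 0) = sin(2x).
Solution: Substitute ρ = exp(-2τ)u, i.e. u = exp(2τ)ρ.
By the product rule, ρ_τ = exp(-2τ)(u_τ - 2u), ρ_x = exp(-2τ)u_x.
Substituting into the PDE and dividing by exp(-2τ): u_τ - 2u + (1/2)u_x = -2u.
The lower-order terms cancel, leaving the standard advection equation u_τ + (1/2)u_x = 0.
Initial data for u: u(x,0) = ρ(x,0) = sin(2x).
Solve for u:
  By method of characteristics (waves move right with speed 1/2):
  Along characteristics x - (1/2)τ = const, u is constant, so u(x,τ) = f(x - (1/2)τ) with f = u(·, 0).
Hence u(x,τ) = sin(2x - τ).
Transform back: ρ(x,τ) = exp(-2τ)u(x,τ).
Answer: ρ(x, τ) = exp(-2τ)sin(2x - τ)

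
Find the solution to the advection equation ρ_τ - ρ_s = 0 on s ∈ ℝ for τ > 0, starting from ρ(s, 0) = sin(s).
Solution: By method of characteristics (waves move left with speed 1):
Along characteristics s + τ = const, ρ is constant, so ρ(s,τ) = f(s + τ) with f = ρ(·, 0).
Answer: ρ(s, τ) = sin(s + τ)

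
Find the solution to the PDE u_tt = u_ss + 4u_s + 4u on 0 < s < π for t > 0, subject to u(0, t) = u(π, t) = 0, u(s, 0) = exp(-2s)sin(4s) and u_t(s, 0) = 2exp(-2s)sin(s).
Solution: Substitute u = exp(-2s)w, i.e. w = exp(2s)u.
By the product rule, u_s = exp(-2s)(w_s - 2w), u_ss = exp(-2s)(w_ss - 4w_s + 4w), u_tt = exp(-2s)w_tt.
Substituting into the PDE and dividing by exp(-2s): w_tt = (w_ss - 4w_s + 4w) + 4(w_s - 2w) + 4w.
The lower-order terms cancel, leaving the standard wave equation w_tt = w_ss.
Initial data for w: w(s,0) = exp(2s)u(s,0) = sin(4s); w_t(s,0) = exp(2s)u_t(s,0) = 2sin(s). The boundary conditions carry over: w(0,t) = w(π,t) = 0.
Solve for w:
  Using separation of variables w = X(s)T(t):
  Eigenfunctions: sin(ns), n = 1, 2, 3, ...
  General solution: w(s, t) = Σ [A_n cos(n t) + B_n sin(n t)] sin(ns)
  From w(s,0) = sin(4s): A_4=1. From w_t(s,0) = 2sin(s), using w_t(s,0) = Σ ω_n B_n sin(ns) with ω_n = n: B_1 = 2/1 = 2.
Hence w(s,t) = 2sin(s)sin(t) + sin(4s)cos(4t).
Transform back: u(s,t) = exp(-2s)w(s,t).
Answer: u(s, t) = 2exp(-2s)sin(s)sin(t) + exp(-2s)sin(4s)cos(4t)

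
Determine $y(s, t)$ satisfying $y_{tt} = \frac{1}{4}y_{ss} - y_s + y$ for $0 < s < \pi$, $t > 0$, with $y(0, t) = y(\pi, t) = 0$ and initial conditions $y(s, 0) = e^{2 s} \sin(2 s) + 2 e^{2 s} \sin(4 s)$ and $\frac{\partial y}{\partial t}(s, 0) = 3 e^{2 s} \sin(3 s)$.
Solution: Substitute $y = e^{2s}u$.
Then $y_s = e^{2s}(u_s + 2u)$, $y_{ss} = e^{2s}(u_{ss} + 4u_s + 4u)$, $y_{tt} = e^{2s}u_{tt}$; substituting and dividing by $e^{2s}$, the lower-order terms cancel: $u_{tt} = \frac{1}{4}u_{ss}$ (standard wave equation).
Data for $u$: $u(s,0) = e^{-2s}y(s,0) = \sin(2 s) + 2 \sin(4 s)$; $u_t(s,0) = e^{-2s}y_t(s,0) = 3 \sin(3 s)$. The boundary conditions carry over: $u(0,t) = u(\pi,t) = 0$.
Separating variables: $u = \sum [A_n \cos(\omega_n t) + B_n \sin(\omega_n t)] \sin(ns)$, $\omega_n = n/2$. From ICs ($B_n$ = velocity coefficient / $\omega_n$): $A_2=1, A_4=2, B_3=2$.
So $u(s,t) = \sin(2 s) \cos(t) + 2 \sin(3 s) \sin(3 t/2) + 2 \sin(4 s) \cos(2 t)$, and $y(s,t) = e^{2s}u(s,t)$.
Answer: $y(s, t) = e^{2 s} \sin(2 s) \cos(t) + 2 e^{2 s} \sin(3 s) \sin(3 t/2) + 2 e^{2 s} \sin(4 s) \cos(2 t)$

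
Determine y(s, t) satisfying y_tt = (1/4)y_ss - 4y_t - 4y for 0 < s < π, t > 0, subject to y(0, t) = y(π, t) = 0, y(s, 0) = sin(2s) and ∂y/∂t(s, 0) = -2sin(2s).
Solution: Substitute y = exp(-2t)u.
Then y_t = exp(-2t)(u_t - 2u), y_tt = exp(-2t)(u_tt - 4u_t + 4u), y_ss = exp(-2t)u_ss; substituting and dividing by exp(-2t), the lower-order terms cancel: u_tt = (1/4)u_ss (standard wave equation).
Data for u: u(s,0) = y(s,0) = sin(2s); u_t(s,0) = y_t(s,0) + 2y(s,0) = 0. The boundary conditions carry over: u(0,t) = u(π,t) = 0.
Separating variables: u = Σ [A_n cos(ω_n t) + B_n sin(ω_n t)] sin(ns), ω_n = n/2. From ICs: A_2=1.
So u(s,t) = sin(2s)cos(t), and y(s,t) = exp(-2t)u(s,t).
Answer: y(s, t) = exp(-2t)sin(2s)cos(t)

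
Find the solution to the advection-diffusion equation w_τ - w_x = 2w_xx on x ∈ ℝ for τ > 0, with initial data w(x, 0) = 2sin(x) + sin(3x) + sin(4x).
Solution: Change to a moving frame: let η = x + τ, σ = τ and write w(x,τ) = u(η,σ).
By the chain rule w_τ = u_σ + u_η, w_x = u_η, w_xx = u_ηη.
Then w_τ - w_x = u_σ: the advection term cancels and the PDE becomes the heat equation u_σ = 2u_ηη on η ∈ ℝ.
Initial data: u(η,0) = w(η,0) = 2sin(η) + sin(3η) + sin(4η).
On η ∈ ℝ each mode satisfies (sin(nη))″ = -n² sin(nη), so exp(-2n²σ) sin(nη) solves the heat equation; by superposition u(η,σ) = Σ c_n exp(-2n²σ) sin(nη).
Reading off the coefficients: c_1=2, c_3=1, c_4=1, so u(η,σ) = 2exp(-2σ)sin(η) + exp(-18σ)sin(3η) + exp(-32σ)sin(4η).
Substituting back η = x + τ, σ = τ: w(x,τ) = u(x + τ, τ).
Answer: w(x, τ) = 2exp(-2τ)sin(x + τ) + exp(-18τ)sin(3x + 3τ) + exp(-32τ)sin(4x + 4τ)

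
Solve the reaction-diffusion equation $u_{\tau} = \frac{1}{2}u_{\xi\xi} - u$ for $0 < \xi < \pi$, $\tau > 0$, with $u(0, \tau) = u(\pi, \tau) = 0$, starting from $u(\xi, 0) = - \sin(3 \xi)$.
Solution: Substitute $u = e^{-\tau}w$.
Then $u_{\tau} = e^{-\tau}(w_{\tau} - w)$, $u_{\xi\xi} = e^{-\tau}w_{\xi\xi}$; substituting and dividing by $e^{-\tau}$, the lower-order terms cancel: $w_{\tau} = \frac{1}{2}w_{\xi\xi}$ (standard heat equation).
Data for $w$: $w(\xi,0) = u(\xi,0) = - \sin(3 \xi)$. The boundary conditions carry over: $w(0,\tau) = w(\pi,\tau) = 0$.
Separating variables: $w = \sum c_n e^{-n^2\tau/2} \sin(n\xi)$. From $w(\xi,0) = - \sin(3 \xi)$: $c_3=-1$.
So $w(\xi,\tau) = - e^{-9 \tau/2} \sin(3 \xi)$, and $u(\xi,\tau) = e^{-\tau}w(\xi,\tau)$.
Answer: $u(\xi, \tau) = - e^{-11 \tau/2} \sin(3 \xi)$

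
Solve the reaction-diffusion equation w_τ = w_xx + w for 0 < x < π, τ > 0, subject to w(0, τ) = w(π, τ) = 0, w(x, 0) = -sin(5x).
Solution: Substitute w = exp(τ)u.
Then w_τ = exp(τ)(u_τ + u), w_xx = exp(τ)u_xx; substituting and dividing by exp(τ), the lower-order terms cancel: u_τ = u_xx (standard heat equation).
Data for u: u(x,0) = w(x,0) = -sin(5x). The boundary conditions carry over: u(0,τ) = u(π,τ) = 0.
Separating variables: u = Σ c_n exp(-n²τ) sin(nx). From u(x,0) = -sin(5x): c_5=-1.
So u(x,τ) = -exp(-25τ)sin(5x), and w(x,τ) = exp(τ)u(x,τ).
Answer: w(x, τ) = -exp(-24τ)sin(5x)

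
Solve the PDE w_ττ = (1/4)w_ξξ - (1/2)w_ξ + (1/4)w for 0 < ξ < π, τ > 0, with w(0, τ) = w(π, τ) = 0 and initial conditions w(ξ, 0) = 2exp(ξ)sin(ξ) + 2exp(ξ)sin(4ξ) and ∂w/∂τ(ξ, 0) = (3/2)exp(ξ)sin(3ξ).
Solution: Substitute w = exp(ξ)u, i.e. u = exp(-ξ)w.
By the product rule, w_ξ = exp(ξ)(u_ξ + u), w_ξξ = exp(ξ)(u_ξξ + 2u_ξ + u), w_ττ = exp(ξ)u_ττ.
Substituting into the PDE and dividing by exp(ξ): u_ττ = (1/4)(u_ξξ + 2u_ξ + u) - (1/2)(u_ξ + u) + (1/4)u.
The lower-order terms cancel, leaving the standard wave equation u_ττ = (1/4)u_ξξ.
Initial data for u: u(ξ,0) = exp(-ξ)w(ξ,0) = 2sin(ξ) + 2sin(4ξ); u_τ(ξ,0) = exp(-ξ)w_τ(ξ,0) = (3/2)sin(3ξ). The boundary conditions carry over: u(0,τ) = u(π,τ) = 0.
Solve for u:
  Using separation of variables u = X(ξ)T(τ):
  Eigenfunctions: sin(nξ), n = 1, 2, 3, ...
  General solution: u(ξ, τ) = Σ [A_n cos(n τ/2) + B_n sin(n τ/2)] sin(nξ)
  From u(ξ,0) = 2sin(ξ) + 2sin(4ξ): A_1=2, A_4=2. From u_τ(ξ,0) = (3/2)sin(3ξ), using u_τ(ξ,0) = Σ ω_n B_n sin(nξ) with ω_n = n/2: B_3 = (3/2)/(3/2) = 1.
Hence u(ξ,τ) = 2sin(ξ)cos(τ/2) + sin(3ξ)sin(3τ/2) + 2sin(4ξ)cos(2τ).
Transform back: w(ξ,τ) = exp(ξ)u(ξ,τ).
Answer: w(ξ, τ) = 2exp(ξ)sin(ξ)cos(τ/2) + exp(ξ)sin(3ξ)sin(3τ/2) + 2exp(ξ)sin(4ξ)cos(2τ)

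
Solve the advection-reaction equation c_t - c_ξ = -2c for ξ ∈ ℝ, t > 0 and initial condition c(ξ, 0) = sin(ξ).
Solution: Substitute c = exp(-2t)u, i.e. u = exp(2t)c.
By the product rule, c_t = exp(-2t)(u_t - 2u), c_ξ = exp(-2t)u_ξ.
Substituting into the PDE and dividing by exp(-2t): u_t - 2u - u_ξ = -2u.
The lower-order terms cancel, leaving the standard advection equation u_t - u_ξ = 0.
Initial data for u: u(ξ,0) = c(ξ,0) = sin(ξ).
Solve for u:
  By method of characteristics (waves move left with speed 1):
  Along characteristics ξ + t = const, u is constant, so u(ξ,t) = f(ξ + t) with f = u(·, 0).
Hence u(ξ,t) = sin(t + ξ).
Transform back: c(ξ,t) = exp(-2t)u(ξ,t).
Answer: c(ξ, t) = exp(-2t)sin(t + ξ)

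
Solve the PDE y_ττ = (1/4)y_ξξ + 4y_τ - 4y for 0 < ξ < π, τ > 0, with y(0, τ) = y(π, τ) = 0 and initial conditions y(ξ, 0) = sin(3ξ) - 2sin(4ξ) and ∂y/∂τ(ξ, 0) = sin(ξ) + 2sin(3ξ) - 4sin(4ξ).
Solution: Substitute y = exp(2τ)u.
Then y_τ = exp(2τ)(u_τ + 2u), y_ττ = exp(2τ)(u_ττ + 4u_τ + 4u), y_ξξ = exp(2τ)u_ξξ; substituting and dividing by exp(2τ), the lower-order terms cancel: u_ττ = (1/4)u_ξξ (standard wave equation).
Data for u: u(ξ,0) = y(ξ,0) = sin(3ξ) - 2sin(4ξ); u_τ(ξ,0) = y_τ(ξ,0) - 2y(ξ,0) = sin(ξ). The boundary conditions carry over: u(0,τ) = u(π,τ) = 0.
Separating variables: u = Σ [A_n cos(ω_n τ) + B_n sin(ω_n τ)] sin(nξ), ω_n = n/2. From ICs (B_n = velocity coefficient / ω_n): A_3=1, A_4=-2, B_1=2.
So u(ξ,τ) = 2sin(ξ)sin(τ/2) + sin(3ξ)cos(3τ/2) - 2sin(4ξ)cos(2τ), and y(ξ,τ) = exp(2τ)u(ξ,τ).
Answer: y(ξ, τ) = 2exp(2τ)sin(ξ)sin(τ/2) + exp(2τ)sin(3ξ)cos(3τ/2) - 2exp(2τ)sin(4ξ)cos(2τ)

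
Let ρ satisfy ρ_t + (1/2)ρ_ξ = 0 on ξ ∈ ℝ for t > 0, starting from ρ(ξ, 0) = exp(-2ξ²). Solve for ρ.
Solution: By method of characteristics (waves move right with speed 1/2):
Along characteristics ξ - (1/2)t = const, ρ is constant, so ρ(ξ,t) = f(ξ - (1/2)t) with f = ρ(·, 0).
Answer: ρ(ξ, t) = exp(-2(-t/2 + ξ)²)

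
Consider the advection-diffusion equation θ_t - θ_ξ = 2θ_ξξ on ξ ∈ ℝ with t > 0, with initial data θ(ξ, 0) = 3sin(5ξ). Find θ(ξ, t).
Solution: Moving frame: η = ξ + t, σ = t, θ = u(η,σ), so θ_t = u_σ + u_η and θ_ξξ = u_ηη.
Hence θ_t - θ_ξ = u_σ and the PDE becomes the heat equation u_σ = 2u_ηη on η ∈ ℝ.
Initial data: u(η,0) = θ(η,0) = 3sin(5η). Each mode sin(nη) decays as exp(-2n²σ) on ℝ, so u(η,σ) = Σ c_n exp(-2n²σ) sin(nη) with c_5=3: u(η,σ) = 3exp(-50σ)sin(5η).
Substituting back: θ(ξ,t) = u(ξ + t, t).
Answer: θ(ξ, t) = 3exp(-50t)sin(5t + 5ξ)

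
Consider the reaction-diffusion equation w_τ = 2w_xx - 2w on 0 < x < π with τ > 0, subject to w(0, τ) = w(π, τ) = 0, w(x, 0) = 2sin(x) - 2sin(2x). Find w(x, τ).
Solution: Substitute w = exp(-2τ)u.
Then w_τ = exp(-2τ)(u_τ - 2u), w_xx = exp(-2τ)u_xx; substituting and dividing by exp(-2τ), the lower-order terms cancel: u_τ = 2u_xx (standard heat equation).
Data for u: u(x,0) = w(x,0) = 2sin(x) - 2sin(2x). The boundary conditions carry over: u(0,τ) = u(π,τ) = 0.
Separating variables: u = Σ c_n exp(-2n²τ) sin(nx). From u(x,0) = 2sin(x) - 2sin(2x): c_1=2, c_2=-2.
So u(x,τ) = 2exp(-2τ)sin(x) - 2exp(-8τ)sin(2x), and w(x,τ) = exp(-2τ)u(x,τ).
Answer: w(x, τ) = 2exp(-4τ)sin(x) - 2exp(-10τ)sin(2x)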